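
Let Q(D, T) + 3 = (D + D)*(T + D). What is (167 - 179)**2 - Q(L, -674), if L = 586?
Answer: 103283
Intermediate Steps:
Q(D, T) = -3 + 2*D*(D + T) (Q(D, T) = -3 + (D + D)*(T + D) = -3 + (2*D)*(D + T) = -3 + 2*D*(D + T))
(167 - 179)**2 - Q(L, -674) = (167 - 179)**2 - (-3 + 2*586**2 + 2*586*(-674)) = (-12)**2 - (-3 + 2*343396 - 789928) = 144 - (-3 + 686792 - 789928) = 144 - 1*(-103139) = 144 + 103139 = 103283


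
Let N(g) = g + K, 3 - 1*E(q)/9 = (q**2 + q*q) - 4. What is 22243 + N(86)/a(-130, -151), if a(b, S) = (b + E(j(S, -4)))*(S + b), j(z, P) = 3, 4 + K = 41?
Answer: 1431314930/64349 ≈ 22243.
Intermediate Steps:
K = 37 (K = -4 + 41 = 37)
E(q) = 63 - 18*q**2 (E(q) = 27 - 9*((q**2 + q*q) - 4) = 27 - 9*((q**2 + q**2) - 4) = 27 - 9*(2*q**2 - 4) = 27 - 9*(-4 + 2*q**2) = 27 + (36 - 18*q**2) = 63 - 18*q**2)
a(b, S) = (-99 + b)*(S + b) (a(b, S) = (b + (63 - 18*3**2))*(S + b) = (b + (63 - 18*9))*(S + b) = (b + (63 - 162))*(S + b) = (b - 99)*(S + b) = (-99 + b)*(S + b))
N(g) = 37 + g (N(g) = g + 37 = 37 + g)
22243 + N(86)/a(-130, -151) = 22243 + (37 + 86)/((-130)**2 - 99*(-151) - 99*(-130) - 151*(-130)) = 22243 + 123/(16900 + 14949 + 12870 + 19630) = 22243 + 123/64349 = 1431314930/64349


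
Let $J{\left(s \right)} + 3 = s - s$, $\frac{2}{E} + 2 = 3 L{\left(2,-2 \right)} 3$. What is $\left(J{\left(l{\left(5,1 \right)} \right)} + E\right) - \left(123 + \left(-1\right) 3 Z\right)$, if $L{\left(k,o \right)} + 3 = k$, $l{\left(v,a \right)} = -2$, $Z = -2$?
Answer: $- \frac{1454}{11} \approx -132.18$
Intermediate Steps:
$L{\left(k,o \right)} = -3 + k$
$E = - \frac{2}{11}$ ($E = \frac{2}{-2 + 3 \left(-3 + 2\right) 3} = \frac{2}{-2 + 3 \left(-1\right) 3} = \frac{2}{-2 - 9} = \frac{2}{-11} = 2 \left(- \frac{1}{11}\right) = - \frac{2}{11} \approx -0.18182$)
$J{\left(s \right)} = -3$ ($J{\left(s \right)} = -3 + \left(s - s\right) = -3 + 0 = -3$)
$\left(J{\left(l{\left(5,1 \right)} \right)} + E\right) - \left(123 + \left(-1\right) 3 Z\right) = \left(-3 - \frac{2}{11}\right) - \left(123 + \left(-1\right) 3 \left(-2\right)\right) = - \frac{35}{11} - \left(123 - -6\right) = - \frac{35}{11} - 129 = - \frac{1454}{11}$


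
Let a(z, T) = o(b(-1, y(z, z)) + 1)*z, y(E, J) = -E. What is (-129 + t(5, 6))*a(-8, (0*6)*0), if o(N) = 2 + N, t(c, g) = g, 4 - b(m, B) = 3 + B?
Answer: -3936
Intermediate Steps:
b(m, B) = 1 - B (b(m, B) = 4 - (3 + B) = 4 + (-3 - B) = 1 - B)
a(z, T) = z*(4 + z) (a(z, T) = (2 + ((1 - (-1)*z) + 1))*z = (2 + ((1 + z) + 1))*z = (2 + (2 + z))*z = (4 + z)*z = z*(4 + z))
(-129 + t(5, 6))*a(-8, (0*6)*0) = (-129 + 6)*(-8*(4 - 8)) = -(-984)*(-4) = -123*32 = -3936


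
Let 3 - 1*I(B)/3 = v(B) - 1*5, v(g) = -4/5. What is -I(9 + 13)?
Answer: -132/5 ≈ -26.400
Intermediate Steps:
v(g) = -⅘ (v(g) = -4*⅕ = -⅘)
I(B) = 132/5 (I(B) = 9 - 3*(-⅘ - 1*5) = 9 - 3*(-⅘ - 5) = 9 - 3*(-29/5) = 9 + 87/5 = 132/5)
-I(9 + 13) = -1*132/5 = -132/5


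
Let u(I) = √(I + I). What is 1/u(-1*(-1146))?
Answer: √573/1146 ≈ 0.020888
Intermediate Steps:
u(I) = √2*√I (u(I) = √(2*I) = √2*√I)
1/u(-1*(-1146)) = 1/(√2*√(-1*(-1146))) = 1/(√2*√1146) = 1/(2*√573) = √573/1146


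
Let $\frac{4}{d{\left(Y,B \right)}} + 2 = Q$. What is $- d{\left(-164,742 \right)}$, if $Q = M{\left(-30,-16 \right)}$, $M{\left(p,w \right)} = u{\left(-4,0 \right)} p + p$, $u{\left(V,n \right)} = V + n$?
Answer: $- \frac{1}{22} \approx -0.045455$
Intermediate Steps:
$M{\left(p,w \right)} = - 3 p$ ($M{\left(p,w \right)} = \left(-4 + 0\right) p + p = - 4 p + p = - 3 p$)
$Q = 90$ ($Q = \left(-3\right) \left(-30\right) = 90$)
$d{\left(Y,B \right)} = \frac{1}{22}$ ($d{\left(Y,B \right)} = \frac{4}{-2 + 90} = \frac{4}{88} = 4 \cdot \frac{1}{88} = \frac{1}{22}$)
$- d{\left(-164,742 \right)} = \left(-1\right) \frac{1}{22} = - \frac{1}{22}$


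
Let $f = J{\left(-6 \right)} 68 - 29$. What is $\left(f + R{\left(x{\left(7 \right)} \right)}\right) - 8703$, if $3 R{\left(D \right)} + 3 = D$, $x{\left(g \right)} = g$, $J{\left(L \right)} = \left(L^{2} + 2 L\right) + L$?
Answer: $- \frac{22520}{3} \approx -7506.7$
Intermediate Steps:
$J{\left(L \right)} = L^{2} + 3 L$
$R{\left(D \right)} = -1 + \frac{D}{3}$
$f = 1195$ ($f = - 6 \left(3 - 6\right) 68 - 29 = \left(-6\right) \left(-3\right) 68 - 29 = 18 \cdot 68 - 29 = 1224 - 29 = 1195$)
$\left(f + R{\left(x{\left(7 \right)} \right)}\right) - 8703 = \left(1195 + \left(-1 + \frac{1}{3} \cdot 7\right)\right) - 8703 = \left(1195 + \left(-1 + \frac{7}{3}\right)\right) - 8703 = \left(1195 + \frac{4}{3}\right) - 8703 = \frac{3589}{3} - 8703 = - \frac{22520}{3}$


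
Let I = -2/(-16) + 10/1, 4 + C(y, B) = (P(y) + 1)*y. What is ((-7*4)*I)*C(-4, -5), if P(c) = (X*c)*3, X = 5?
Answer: -65772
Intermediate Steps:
P(c) = 15*c (P(c) = (5*c)*3 = 15*c)
C(y, B) = -4 + y*(1 + 15*y) (C(y, B) = -4 + (15*y + 1)*y = -4 + (1 + 15*y)*y = -4 + y*(1 + 15*y))
I = 81/8 (I = -2*(-1/16) + 10*1 = ⅛ + 10 = 81/8 ≈ 10.125)
((-7*4)*I)*C(-4, -5) = (-7*4*(81/8))*(-4 - 4 + 15*(-4)²) = (-28*81/8)*(-4 - 4 + 15*16) = -567*(-4 - 4 + 240)/2 = -567/2*232 = -65772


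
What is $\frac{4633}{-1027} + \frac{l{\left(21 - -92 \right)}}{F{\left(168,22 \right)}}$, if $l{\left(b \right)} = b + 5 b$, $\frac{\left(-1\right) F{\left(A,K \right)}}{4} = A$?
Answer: $- \frac{634947}{115024} \approx -5.5201$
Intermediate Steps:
$F{\left(A,K \right)} = - 4 A$
$l{\left(b \right)} = 6 b$
$\frac{4633}{-1027} + \frac{l{\left(21 - -92 \right)}}{F{\left(168,22 \right)}} = \frac{4633}{-1027} + \frac{6 \left(21 - -92\right)}{\left(-4\right) 168} = 4633 \left(- \frac{1}{1027}\right) + \frac{6 \left(21 + 92\right)}{-672} = - \frac{4633}{1027} + 6 \cdot 113 \left(- \frac{1}{672}\right) = - \frac{4633}{1027} + 678 \left(- \frac{1}{672}\right) = - \frac{4633}{1027} - \frac{113}{112} = - \frac{634947}{115024}$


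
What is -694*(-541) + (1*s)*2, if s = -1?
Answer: 375452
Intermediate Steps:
-694*(-541) + (1*s)*2 = -694*(-541) + (1*(-1))*2 = 375454 - 1*2 = 375454 - 2 = 375452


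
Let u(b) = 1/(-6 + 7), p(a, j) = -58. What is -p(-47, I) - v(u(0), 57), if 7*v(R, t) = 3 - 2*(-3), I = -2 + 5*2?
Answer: 397/7 ≈ 56.714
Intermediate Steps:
I = 8 (I = -2 + 10 = 8)
u(b) = 1 (u(b) = 1/1 = 1)
v(R, t) = 9/7 (v(R, t) = (3 - 2*(-3))/7 = (3 + 6)/7 = (⅐)*9 = 9/7)
-p(-47, I) - v(u(0), 57) = -1*(-58) - 1*9/7 = 58 - 9/7 = 397/7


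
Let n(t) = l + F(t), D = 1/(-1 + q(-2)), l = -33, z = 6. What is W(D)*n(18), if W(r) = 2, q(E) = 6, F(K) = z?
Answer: -54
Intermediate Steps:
F(K) = 6
D = ⅕ (D = 1/(-1 + 6) = 1/5 = ⅕ ≈ 0.20000)
n(t) = -27 (n(t) = -33 + 6 = -27)
W(D)*n(18) = 2*(-27) = -54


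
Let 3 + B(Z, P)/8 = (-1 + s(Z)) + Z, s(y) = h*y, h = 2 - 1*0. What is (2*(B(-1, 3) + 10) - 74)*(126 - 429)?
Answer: 50298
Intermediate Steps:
h = 2 (h = 2 + 0 = 2)
s(y) = 2*y
B(Z, P) = -32 + 24*Z (B(Z, P) = -24 + 8*((-1 + 2*Z) + Z) = -24 + 8*(-1 + 3*Z) = -24 + (-8 + 24*Z) = -32 + 24*Z)
(2*(B(-1, 3) + 10) - 74)*(126 - 429) = (2*((-32 + 24*(-1)) + 10) - 74)*(126 - 429) = (2*((-32 - 24) + 10) - 74)*(-303) = (2*(-56 + 10) - 74)*(-303) = (2*(-46) - 74)*(-303) = (-92 - 74)*(-303) = -166*(-303) = 50298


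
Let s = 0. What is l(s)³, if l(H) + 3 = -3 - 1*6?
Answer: -1728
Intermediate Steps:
l(H) = -12 (l(H) = -3 + (-3 - 1*6) = -3 + (-3 - 6) = -3 - 9 = -12)
l(s)³ = (-12)³ = -1728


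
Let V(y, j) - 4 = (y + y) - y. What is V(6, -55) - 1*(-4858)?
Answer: 4868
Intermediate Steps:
V(y, j) = 4 + y (V(y, j) = 4 + ((y + y) - y) = 4 + (2*y - y) = 4 + y)
V(6, -55) - 1*(-4858) = (4 + 6) - 1*(-4858) = 10 + 4858 = 4868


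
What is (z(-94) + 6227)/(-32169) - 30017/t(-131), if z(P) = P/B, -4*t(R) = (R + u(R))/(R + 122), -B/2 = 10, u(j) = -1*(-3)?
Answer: 43451762213/5147040 ≈ 8442.1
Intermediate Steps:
u(j) = 3
B = -20 (B = -2*10 = -20)
t(R) = -(3 + R)/(4*(122 + R)) (t(R) = -(R + 3)/(4*(R + 122)) = -(3 + R)/(4*(122 + R)))
z(P) = -P/20 (z(P) = P/(-20) = P*(-1/20) = -P/20)
(z(-94) + 6227)/(-32169) - 30017/t(-131) = (-1/20*(-94) + 6227)/(-32169) - 30017*4*(122 - 131)/(-3 - 1*(-131)) = (47/10 + 6227)*(-1/32169) - 30017*(-36/(-3 + 131)) = (62317/10)*(-1/32169) - 30017/((¼)*(-⅑)*128) = -62317/321690 - 30017/(-32/9) = -62317/321690 - 30017*(-9/32) = -62317/321690 + 270153/32 = 43451762213/5147040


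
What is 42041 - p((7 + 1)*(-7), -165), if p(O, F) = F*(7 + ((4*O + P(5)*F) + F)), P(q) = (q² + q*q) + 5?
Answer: -1518364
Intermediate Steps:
P(q) = 5 + 2*q² (P(q) = (q² + q²) + 5 = 2*q² + 5 = 5 + 2*q²)
p(O, F) = F*(7 + 4*O + 56*F) (p(O, F) = F*(7 + ((4*O + (5 + 2*5²)*F) + F)) = F*(7 + ((4*O + (5 + 2*25)*F) + F)) = F*(7 + ((4*O + (5 + 50)*F) + F)) = F*(7 + ((4*O + 55*F) + F)) = F*(7 + (4*O + 56*F)) = F*(7 + 4*O + 56*F))
42041 - p((7 + 1)*(-7), -165) = 42041 - (-165)*(7 + 4*((7 + 1)*(-7)) + 56*(-165)) = 42041 - (-165)*(7 + 4*(8*(-7)) - 9240) = 42041 - (-165)*(7 + 4*(-56) - 9240) = 42041 - (-165)*(7 - 224 - 9240) = 42041 - (-165)*(-9457) = 42041 - 1*1560405 = 42041 - 1560405 = -1518364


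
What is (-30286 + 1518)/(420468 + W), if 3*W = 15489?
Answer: -28768/425631 ≈ -0.067589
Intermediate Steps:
W = 5163 (W = (⅓)*15489 = 5163)
(-30286 + 1518)/(420468 + W) = (-30286 + 1518)/(420468 + 5163) = -28768/425631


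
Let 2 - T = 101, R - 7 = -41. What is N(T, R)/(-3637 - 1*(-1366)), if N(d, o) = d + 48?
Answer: 17/757 ≈ 0.022457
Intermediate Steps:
R = -34 (R = 7 - 41 = -34)
T = -99 (T = 2 - 1*101 = 2 - 101 = -99)
N(d, o) = 48 + d
N(T, R)/(-3637 - 1*(-1366)) = (48 - 99)/(-3637 - 1*(-1366)) = -51/(-3637 + 1366) = -51/(-2271) = -51*(-1/2271) = 17/757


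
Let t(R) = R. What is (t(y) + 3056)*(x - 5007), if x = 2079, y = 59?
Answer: -9120720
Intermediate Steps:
(t(y) + 3056)*(x - 5007) = (59 + 3056)*(2079 - 5007) = 3115*(-2928) = -9120720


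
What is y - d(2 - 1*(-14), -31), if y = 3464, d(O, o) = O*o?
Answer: 3960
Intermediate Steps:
y - d(2 - 1*(-14), -31) = 3464 - (2 - 1*(-14))*(-31) = 3464 - (2 + 14)*(-31) = 3464 - 16*(-31) = 3464 - 1*(-496) = 3464 + 496 = 3960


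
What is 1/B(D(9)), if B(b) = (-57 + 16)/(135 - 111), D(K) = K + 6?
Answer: -24/41 ≈ -0.58537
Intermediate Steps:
D(K) = 6 + K
B(b) = -41/24
1/B(D(9)) = 1/(-41/24) = -24/41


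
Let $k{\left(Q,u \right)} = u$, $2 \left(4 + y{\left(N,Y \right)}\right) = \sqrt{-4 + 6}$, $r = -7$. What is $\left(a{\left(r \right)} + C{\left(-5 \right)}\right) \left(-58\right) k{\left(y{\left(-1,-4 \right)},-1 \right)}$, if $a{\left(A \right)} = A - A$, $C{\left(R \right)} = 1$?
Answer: $58$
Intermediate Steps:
$y{\left(N,Y \right)} = -4 + \frac{\sqrt{2}}{2}$ ($y{\left(N,Y \right)} = -4 + \frac{\sqrt{-4 + 6}}{2} = -4 + \frac{\sqrt{2}}{2}$)
$a{\left(A \right)} = 0$
$\left(a{\left(r \right)} + C{\left(-5 \right)}\right) \left(-58\right) k{\left(y{\left(-1,-4 \right)},-1 \right)} = \left(0 + 1\right) \left(-58\right) \left(-1\right) = 1 \left(-58\right) \left(-1\right) = \left(-58\right) \left(-1\right) = 58$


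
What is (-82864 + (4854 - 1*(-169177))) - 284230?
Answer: -193063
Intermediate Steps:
(-82864 + (4854 - 1*(-169177))) - 284230 = (-82864 + (4854 + 169177)) - 284230 = (-82864 + 174031) - 284230 = 91167 - 284230 = -193063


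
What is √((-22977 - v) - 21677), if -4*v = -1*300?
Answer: I*√44729 ≈ 211.49*I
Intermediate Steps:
v = 75 (v = -(-1)*300/4 = -¼*(-300) = 75)
√((-22977 - v) - 21677) = √((-22977 - 1*75) - 21677) = √((-22977 - 75) - 21677) = √(-23052 - 21677) = √(-44729) = I*√44729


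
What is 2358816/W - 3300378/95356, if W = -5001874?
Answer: -4183250541717/119239674286 ≈ -35.083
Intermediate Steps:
2358816/W - 3300378/95356 = 2358816/(-5001874) - 3300378/95356 = 2358816*(-1/5001874) - 3300378*1/95356 = -1179408/2500937 - 1650189/47678 = -4183250541717/119239674286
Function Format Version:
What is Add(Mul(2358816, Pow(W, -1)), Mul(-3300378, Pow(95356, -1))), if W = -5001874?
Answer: Rational(-4183250541717, 119239674286) ≈ -35.083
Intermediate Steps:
Add(Mul(2358816, Pow(W, -1)), Mul(-3300378, Pow(95356, -1))) = Add(Mul(2358816, Pow(-5001874, -1)), Mul(-3300378, Pow(95356, -1))) = Add(Mul(2358816, Rational(-1, 5001874)), Mul(-3300378, Rational(1, 95356))) = Add(Rational(-1179408, 2500937), Rational(-1650189, 47678)) = Rational(-4183250541717, 119239674286)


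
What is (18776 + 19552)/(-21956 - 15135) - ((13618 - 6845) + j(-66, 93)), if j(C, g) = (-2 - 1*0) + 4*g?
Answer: -264979341/37091 ≈ -7144.0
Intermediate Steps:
j(C, g) = -2 + 4*g (j(C, g) = (-2 + 0) + 4*g = -2 + 4*g)
(18776 + 19552)/(-21956 - 15135) - ((13618 - 6845) + j(-66, 93)) = (18776 + 19552)/(-21956 - 15135) - ((13618 - 6845) + (-2 + 4*93)) = 38328/(-37091) - (6773 + (-2 + 372)) = 38328*(-1/37091) - (6773 + 370) = -38328/37091 - 1*7143 = -38328/37091 - 7143 = -264979341/37091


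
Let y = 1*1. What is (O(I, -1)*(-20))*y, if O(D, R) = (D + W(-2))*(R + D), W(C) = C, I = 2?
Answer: 0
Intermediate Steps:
O(D, R) = (-2 + D)*(D + R) (O(D, R) = (D - 2)*(R + D) = (-2 + D)*(D + R))
y = 1
(O(I, -1)*(-20))*y = ((2² - 2*2 - 2*(-1) + 2*(-1))*(-20))*1 = ((4 - 4 + 2 - 2)*(-20))*1 = (0*(-20))*1 = 0*1 = 0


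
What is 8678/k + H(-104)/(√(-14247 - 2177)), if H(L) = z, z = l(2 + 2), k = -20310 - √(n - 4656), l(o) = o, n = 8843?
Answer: -176250180/412491913 + 8678*√4187/412491913 - I*√4106/2053 ≈ -0.42592 - 0.031212*I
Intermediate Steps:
k = -20310 - √4187 (k = -20310 - √(8843 - 4656) = -20310 - √4187 ≈ -20375.)
z = 4 (z = 2 + 2 = 4)
H(L) = 4
8678/k + H(-104)/(√(-14247 - 2177)) = 8678/(-20310 - √4187) + 4/(√(-14247 - 2177)) = 8678/(-20310 - √4187) + 4/(√(-16424)) = 8678/(-20310 - √4187) + 4/((2*I*√4106)) = 8678/(-20310 - √4187) + 4*(-I*√4106/8212) = 8678/(-20310 - √4187) - I*√4106/2053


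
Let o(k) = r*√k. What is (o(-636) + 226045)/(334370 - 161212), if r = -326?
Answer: 226045/173158 - 326*I*√159/86579 ≈ 1.3054 - 0.047479*I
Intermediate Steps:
o(k) = -326*√k
(o(-636) + 226045)/(334370 - 161212) = (-652*I*√159 + 226045)/(334370 - 161212) = (-652*I*√159 + 226045)/173158 = (-652*I*√159 + 226045)*(1/173158) = (226045 - 652*I*√159)*(1/173158) = 226045/173158 - 326*I*√159/86579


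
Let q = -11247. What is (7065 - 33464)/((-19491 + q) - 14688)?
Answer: 26399/45426 ≈ 0.58114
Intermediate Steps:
(7065 - 33464)/((-19491 + q) - 14688) = (7065 - 33464)/((-19491 - 11247) - 14688) = -26399/(-30738 - 14688) = -26399/(-45426) = -26399*(-1/45426) = 26399/45426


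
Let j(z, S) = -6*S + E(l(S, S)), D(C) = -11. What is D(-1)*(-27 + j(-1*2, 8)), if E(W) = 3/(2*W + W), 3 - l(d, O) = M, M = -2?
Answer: 4114/5 ≈ 822.80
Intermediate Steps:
l(d, O) = 5 (l(d, O) = 3 - 1*(-2) = 3 + 2 = 5)
E(W) = 1/W (E(W) = 3/((3*W)) = 3*(1/(3*W)) = 1/W)
j(z, S) = ⅕ - 6*S (j(z, S) = -6*S + 1/5 = -6*S + ⅕ = ⅕ - 6*S)
D(-1)*(-27 + j(-1*2, 8)) = -11*(-27 + (⅕ - 6*8)) = -11*(-27 + (⅕ - 48)) = -11*(-27 - 239/5) = -11*(-374/5) = 4114/5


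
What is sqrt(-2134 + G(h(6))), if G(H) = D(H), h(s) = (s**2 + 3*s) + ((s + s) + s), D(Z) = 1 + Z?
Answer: 3*I*sqrt(229) ≈ 45.398*I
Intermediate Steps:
h(s) = s**2 + 6*s (h(s) = (s**2 + 3*s) + (2*s + s) = (s**2 + 3*s) + 3*s = s**2 + 6*s)
G(H) = 1 + H
sqrt(-2134 + G(h(6))) = sqrt(-2134 + (1 + 6*(6 + 6))) = sqrt(-2134 + (1 + 6*12)) = sqrt(-2134 + (1 + 72)) = sqrt(-2134 + 73) = sqrt(-2061) = 3*I*sqrt(229)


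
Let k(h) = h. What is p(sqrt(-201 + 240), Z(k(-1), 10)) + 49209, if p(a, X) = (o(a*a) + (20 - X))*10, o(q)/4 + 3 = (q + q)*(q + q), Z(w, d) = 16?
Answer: 292489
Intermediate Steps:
o(q) = -12 + 16*q**2 (o(q) = -12 + 4*((q + q)*(q + q)) = -12 + 4*((2*q)*(2*q)) = -12 + 4*(4*q**2) = -12 + 16*q**2)
p(a, X) = 80 - 10*X + 160*a**4 (p(a, X) = ((-12 + 16*(a*a)**2) + (20 - X))*10 = ((-12 + 16*(a**2)**2) + (20 - X))*10 = ((-12 + 16*a**4) + (20 - X))*10 = (8 - X + 16*a**4)*10 = 80 - 10*X + 160*a**4)
p(sqrt(-201 + 240), Z(k(-1), 10)) + 49209 = (80 - 10*16 + 160*(sqrt(-201 + 240))**4) + 49209 = (80 - 160 + 160*(sqrt(39))**4) + 49209 = (80 - 160 + 160*1521) + 49209 = (80 - 160 + 243360) + 49209 = 243280 + 49209 = 292489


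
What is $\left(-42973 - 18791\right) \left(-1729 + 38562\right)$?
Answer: $-2274953412$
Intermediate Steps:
$\left(-42973 - 18791\right) \left(-1729 + 38562\right) = \left(-61764\right) 36833 = -2274953412$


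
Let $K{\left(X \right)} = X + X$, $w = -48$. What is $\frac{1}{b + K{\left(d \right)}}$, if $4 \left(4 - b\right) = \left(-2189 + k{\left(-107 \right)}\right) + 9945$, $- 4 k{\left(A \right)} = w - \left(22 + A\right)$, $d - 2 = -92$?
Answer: $- \frac{16}{33803} \approx -0.00047333$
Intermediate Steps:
$d = -90$ ($d = 2 - 92 = -90$)
$k{\left(A \right)} = \frac{35}{2} + \frac{A}{4}$ ($k{\left(A \right)} = - \frac{-48 - \left(22 + A\right)}{4} = - \frac{-70 - A}{4} = \frac{35}{2} + \frac{A}{4}$)
$K{\left(X \right)} = 2 X$
$b = - \frac{30923}{16}$ ($b = 4 - \frac{\left(-2189 + \left(\frac{35}{2} + \frac{1}{4} \left(-107\right)\right)\right) + 9945}{4} = 4 - \frac{\left(-2189 + \left(\frac{35}{2} - \frac{107}{4}\right)\right) + 9945}{4} = 4 - \frac{\left(-2189 - \frac{37}{4}\right) + 9945}{4} = 4 - \frac{- \frac{8793}{4} + 9945}{4} = 4 - \frac{30987}{16} = - \frac{30923}{16} \approx -1932.7$)
$\frac{1}{b + K{\left(d \right)}} = \frac{1}{- \frac{30923}{16} + 2 \left(-90\right)} = \frac{1}{- \frac{30923}{16} - 180} = \frac{1}{- \frac{33803}{16}} = - \frac{16}{33803}$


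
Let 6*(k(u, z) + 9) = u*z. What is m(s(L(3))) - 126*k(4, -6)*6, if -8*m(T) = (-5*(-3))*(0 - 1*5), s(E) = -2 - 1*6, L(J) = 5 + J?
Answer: 78699/8 ≈ 9837.4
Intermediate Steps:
s(E) = -8 (s(E) = -2 - 6 = -8)
k(u, z) = -9 + u*z/6 (k(u, z) = -9 + (u*z)/6 = -9 + u*z/6)
m(T) = 75/8 (m(T) = -(-5*(-3))*(0 - 1*5)/8 = -15*(0 - 5)/8 = -15*(-5)/8 = -⅛*(-75) = 75/8)
m(s(L(3))) - 126*k(4, -6)*6 = 75/8 - 126*(-9 + (⅙)*4*(-6))*6 = 75/8 - 126*(-9 - 4)*6 = 75/8 - (-1638)*6 = 75/8 - 126*(-78) = 75/8 + 9828 = 78699/8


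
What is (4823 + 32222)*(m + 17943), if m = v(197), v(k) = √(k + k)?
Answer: 664698435 + 37045*√394 ≈ 6.6543e+8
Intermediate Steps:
v(k) = √2*√k (v(k) = √(2*k) = √2*√k)
m = √394 (m = √2*√197 = √394 ≈ 19.849)
(4823 + 32222)*(m + 17943) = (4823 + 32222)*(√394 + 17943) = 37045*(17943 + √394) = 664698435 + 37045*√394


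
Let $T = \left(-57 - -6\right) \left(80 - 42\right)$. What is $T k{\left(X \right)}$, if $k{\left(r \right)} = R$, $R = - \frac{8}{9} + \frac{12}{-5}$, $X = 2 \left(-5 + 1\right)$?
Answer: $\frac{95608}{15} \approx 6373.9$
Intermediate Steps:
$X = -8$ ($X = 2 \left(-4\right) = -8$)
$R = - \frac{148}{45}$ ($R = \left(-8\right) \frac{1}{9} + 12 \left(- \frac{1}{5}\right) = - \frac{8}{9} - \frac{12}{5} = - \frac{148}{45} \approx -3.2889$)
$T = -1938$ ($T = \left(-57 + \left(-44 + 50\right)\right) 38 = \left(-57 + 6\right) 38 = \left(-51\right) 38 = -1938$)
$k{\left(r \right)} = - \frac{148}{45}$
$T k{\left(X \right)} = \left(-1938\right) \left(- \frac{148}{45}\right) = \frac{95608}{15}$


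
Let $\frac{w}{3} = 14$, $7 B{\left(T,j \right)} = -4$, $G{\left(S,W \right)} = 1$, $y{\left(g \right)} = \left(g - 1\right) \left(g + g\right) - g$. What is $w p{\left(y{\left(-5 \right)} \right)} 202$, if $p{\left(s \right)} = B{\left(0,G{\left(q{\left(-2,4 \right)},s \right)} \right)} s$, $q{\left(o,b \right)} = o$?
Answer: $-315120$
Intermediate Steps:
$y{\left(g \right)} = - g + 2 g \left(-1 + g\right)$ ($y{\left(g \right)} = \left(-1 + g\right) 2 g - g = 2 g \left(-1 + g\right) - g = - g + 2 g \left(-1 + g\right)$)
$B{\left(T,j \right)} = - \frac{4}{7}$ ($B{\left(T,j \right)} = \frac{1}{7} \left(-4\right) = - \frac{4}{7}$)
$p{\left(s \right)} = - \frac{4 s}{7}$
$w = 42$ ($w = 3 \cdot 14 = 42$)
$w p{\left(y{\left(-5 \right)} \right)} 202 = 42 - \frac{4 \left(- 5 \left(-3 + 2 \left(-5\right)\right)\right)}{7} \cdot 202 = 42 - \frac{4 \left(- 5 \left(-3 - 10\right)\right)}{7} \cdot 202 = 42 - \frac{4 \left(\left(-5\right) \left(-13\right)\right)}{7} \cdot 202 = 42 \left(- \frac{4}{7}\right) 65 \cdot 202 = 42 \left(\left(- \frac{260}{7}\right) 202\right) = 42 \left(- \frac{52520}{7}\right) = -315120$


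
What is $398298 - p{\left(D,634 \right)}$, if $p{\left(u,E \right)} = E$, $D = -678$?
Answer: $397664$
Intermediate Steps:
$398298 - p{\left(D,634 \right)} = 398298 - 634 = 397664$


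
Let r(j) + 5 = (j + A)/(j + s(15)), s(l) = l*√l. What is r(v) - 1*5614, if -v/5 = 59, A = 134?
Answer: -13428053/2390 + 69*√15/2390 ≈ -5618.3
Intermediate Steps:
v = -295 (v = -5*59 = -295)
s(l) = l^(3/2)
r(j) = -5 + (134 + j)/(j + 15*√15) (r(j) = -5 + (j + 134)/(j + 15^(3/2)) = -5 + (134 + j)/(j + 15*√15))
r(v) - 1*5614 = (134 - 75*√15 - 4*(-295))/(-295 + 15*√15) - 1*5614 = (134 - 75*√15 + 1180)/(-295 + 15*√15) - 5614 = (1314 - 75*√15)/(-295 + 15*√15) - 5614 = -5614 + (1314 - 75*√15)/(-295 + 15*√15)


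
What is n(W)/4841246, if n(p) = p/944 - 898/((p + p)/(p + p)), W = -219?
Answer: -847931/4570136224 ≈ -0.00018554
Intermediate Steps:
n(p) = -898 + p/944 (n(p) = p*(1/944) - 898/((2*p)/((2*p))) = p/944 - 898/((2*p)*(1/(2*p))) = p/944 - 898/1 = p/944 - 898*1 = p/944 - 898 = -898 + p/944)
n(W)/4841246 = (-898 + (1/944)*(-219))/4841246 = (-898 - 219/944)*(1/4841246) = -847931/944*1/4841246 = -847931/4570136224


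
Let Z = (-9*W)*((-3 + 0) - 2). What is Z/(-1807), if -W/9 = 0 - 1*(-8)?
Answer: 3240/1807 ≈ 1.7930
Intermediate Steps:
W = -72 (W = -9*(0 - 1*(-8)) = -9*(0 + 8) = -9*8 = -72)
Z = -3240 (Z = (-9*(-72))*((-3 + 0) - 2) = 648*(-3 - 2) = 648*(-5) = -3240)
Z/(-1807) = -3240/(-1807) = -3240*(-1/1807) = 3240/1807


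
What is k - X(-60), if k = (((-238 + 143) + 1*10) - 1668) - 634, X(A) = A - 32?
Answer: -2295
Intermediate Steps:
X(A) = -32 + A
k = -2387 (k = ((-95 + 10) - 1668) - 634 = (-85 - 1668) - 634 = -1753 - 634 = -2387)
k - X(-60) = -2387 - (-32 - 60) = -2387 - 1*(-92) = -2387 + 92 = -2295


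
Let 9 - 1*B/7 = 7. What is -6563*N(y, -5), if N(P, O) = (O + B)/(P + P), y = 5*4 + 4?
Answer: -19689/16 ≈ -1230.6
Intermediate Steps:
B = 14 (B = 63 - 7*7 = 63 - 49 = 14)
y = 24 (y = 20 + 4 = 24)
N(P, O) = (14 + O)/(2*P) (N(P, O) = (O + 14)/(P + P) = (14 + O)/((2*P)) = (14 + O)*(1/(2*P)) = (14 + O)/(2*P))
-6563*N(y, -5) = -6563*(14 - 5)/(2*24) = -6563*9/(2*24) = -6563*3/16 = -19689/16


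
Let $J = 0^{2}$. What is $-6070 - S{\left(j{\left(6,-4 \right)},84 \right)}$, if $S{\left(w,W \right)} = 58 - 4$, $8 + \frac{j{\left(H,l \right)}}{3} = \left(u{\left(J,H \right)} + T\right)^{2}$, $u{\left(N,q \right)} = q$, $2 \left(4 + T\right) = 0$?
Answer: $-6124$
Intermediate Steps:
$T = -4$ ($T = -4 + \frac{1}{2} \cdot 0 = -4 + 0 = -4$)
$J = 0$
$j{\left(H,l \right)} = -24 + 3 \left(-4 + H\right)^{2}$ ($j{\left(H,l \right)} = -24 + 3 \left(H - 4\right)^{2} = -24 + 3 \left(-4 + H\right)^{2}$)
$S{\left(w,W \right)} = 54$ ($S{\left(w,W \right)} = 58 - 4 = 54$)
$-6070 - S{\left(j{\left(6,-4 \right)},84 \right)} = -6070 - 54 = -6124$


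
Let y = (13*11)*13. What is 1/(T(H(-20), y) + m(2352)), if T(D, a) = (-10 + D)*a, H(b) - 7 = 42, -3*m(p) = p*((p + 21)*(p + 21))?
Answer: -1/4414732635 ≈ -2.2651e-10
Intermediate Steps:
y = 1859 (y = 143*13 = 1859)
m(p) = -p*(21 + p)²/3 (m(p) = -p*(p + 21)*(p + 21)/3 = -p*(21 + p)*(21 + p)/3 = -p*(21 + p)²/3)
H(b) = 49 (H(b) = 7 + 42 = 49)
T(D, a) = a*(-10 + D)
1/(T(H(-20), y) + m(2352)) = 1/(1859*(-10 + 49) - ⅓*2352*(21 + 2352)²) = 1/(1859*39 - ⅓*2352*2373²) = 1/(72501 - ⅓*2352*5631129) = 1/(72501 - 4414805136) = 1/(-4414732635) = -1/4414732635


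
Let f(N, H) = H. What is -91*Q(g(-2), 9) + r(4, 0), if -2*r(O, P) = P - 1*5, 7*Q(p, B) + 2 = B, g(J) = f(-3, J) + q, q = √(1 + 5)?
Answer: -177/2 ≈ -88.500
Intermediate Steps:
q = √6 ≈ 2.4495
g(J) = J + √6
Q(p, B) = -2/7 + B/7
r(O, P) = 5/2 - P/2 (r(O, P) = -(P - 1*5)/2 = -(P - 5)/2 = -(-5 + P)/2 = 5/2 - P/2)
-91*Q(g(-2), 9) + r(4, 0) = -91*(-2/7 + (⅐)*9) + (5/2 - ½*0) = -91*(-2/7 + 9/7) + (5/2 + 0) = -91*1 + 5/2 = -91 + 5/2 = -177/2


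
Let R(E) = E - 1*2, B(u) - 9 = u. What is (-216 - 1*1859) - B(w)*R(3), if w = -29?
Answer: -2055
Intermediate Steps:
B(u) = 9 + u
R(E) = -2 + E (R(E) = E - 2 = -2 + E)
(-216 - 1*1859) - B(w)*R(3) = (-216 - 1*1859) - (9 - 29)*(-2 + 3) = (-216 - 1859) - (-20) = -2075 - 1*(-20) = -2075 + 20 = -2055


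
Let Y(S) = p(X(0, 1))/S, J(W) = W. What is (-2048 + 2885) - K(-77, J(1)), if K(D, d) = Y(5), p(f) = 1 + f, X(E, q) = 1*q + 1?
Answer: 4182/5 ≈ 836.40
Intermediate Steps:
X(E, q) = 1 + q (X(E, q) = q + 1 = 1 + q)
Y(S) = 3/S (Y(S) = (1 + (1 + 1))/S = (1 + 2)/S = 3/S)
K(D, d) = ⅗ (K(D, d) = 3/5 = 3*(⅕) = ⅗)
(-2048 + 2885) - K(-77, J(1)) = (-2048 + 2885) - 1*⅗ = 837 - ⅗ = 4182/5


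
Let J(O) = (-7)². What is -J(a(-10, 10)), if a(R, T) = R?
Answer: -49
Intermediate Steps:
J(O) = 49
-J(a(-10, 10)) = -1*49 = -49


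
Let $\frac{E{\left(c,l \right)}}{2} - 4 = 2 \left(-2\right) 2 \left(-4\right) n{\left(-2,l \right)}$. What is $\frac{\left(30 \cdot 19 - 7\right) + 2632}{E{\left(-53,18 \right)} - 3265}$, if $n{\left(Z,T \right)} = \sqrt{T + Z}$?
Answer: $- \frac{3195}{3001} \approx -1.0646$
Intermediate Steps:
$E{\left(c,l \right)} = 8 + 64 \sqrt{-2 + l}$ ($E{\left(c,l \right)} = 8 + 2 \cdot 2 \left(-2\right) 2 \left(-4\right) \sqrt{l - 2} = 8 + 2 \left(-4\right) 2 \left(-4\right) \sqrt{-2 + l} = 8 + 2 \left(-8\right) \left(-4\right) \sqrt{-2 + l} = 8 + 2 \cdot 32 \sqrt{-2 + l} = 8 + 64 \sqrt{-2 + l}$)
$\frac{\left(30 \cdot 19 - 7\right) + 2632}{E{\left(-53,18 \right)} - 3265} = \frac{\left(30 \cdot 19 - 7\right) + 2632}{\left(8 + 64 \sqrt{-2 + 18}\right) - 3265} = \frac{\left(570 - 7\right) + 2632}{\left(8 + 64 \sqrt{16}\right) - 3265} = \frac{563 + 2632}{\left(8 + 64 \cdot 4\right) - 3265} = \frac{3195}{\left(8 + 256\right) - 3265} = \frac{3195}{264 - 3265} = \frac{3195}{-3001} = 3195 \left(- \frac{1}{3001}\right) = - \frac{3195}{3001}$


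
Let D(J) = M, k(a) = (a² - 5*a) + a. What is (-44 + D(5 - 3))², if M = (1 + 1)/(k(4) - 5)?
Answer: 49284/25 ≈ 1971.4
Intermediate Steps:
k(a) = a² - 4*a
M = -⅖ (M = (1 + 1)/(4*(-4 + 4) - 5) = 2/(4*0 - 5) = 2/(0 - 5) = 2/(-5) = 2*(-⅕) = -⅖ ≈ -0.40000)
D(J) = -⅖
(-44 + D(5 - 3))² = (-44 - ⅖)² = (-222/5)² = 49284/25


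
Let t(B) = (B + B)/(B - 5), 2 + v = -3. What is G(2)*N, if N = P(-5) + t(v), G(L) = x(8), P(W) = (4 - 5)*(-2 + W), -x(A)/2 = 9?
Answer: -144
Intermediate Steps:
x(A) = -18 (x(A) = -2*9 = -18)
P(W) = 2 - W (P(W) = -(-2 + W) = 2 - W)
v = -5 (v = -2 - 3 = -5)
G(L) = -18
t(B) = 2*B/(-5 + B) (t(B) = (2*B)/(-5 + B) = 2*B/(-5 + B))
N = 8 (N = (2 - 1*(-5)) + 2*(-5)/(-5 - 5) = (2 + 5) + 2*(-5)/(-10) = 7 + 2*(-5)*(-⅒) = 7 + 1 = 8)
G(2)*N = -18*8 = -144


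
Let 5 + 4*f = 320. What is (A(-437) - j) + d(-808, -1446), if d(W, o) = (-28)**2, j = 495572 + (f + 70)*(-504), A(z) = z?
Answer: -420255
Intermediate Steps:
f = 315/4 (f = -5/4 + (1/4)*320 = -5/4 + 80 = 315/4 ≈ 78.750)
j = 420602 (j = 495572 + (315/4 + 70)*(-504) = 495572 + (595/4)*(-504) = 495572 - 74970 = 420602)
d(W, o) = 784
(A(-437) - j) + d(-808, -1446) = (-437 - 1*420602) + 784 = (-437 - 420602) + 784 = -421039 + 784 = -420255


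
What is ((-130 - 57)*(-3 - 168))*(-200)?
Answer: -6395400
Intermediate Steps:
((-130 - 57)*(-3 - 168))*(-200) = -187*(-171)*(-200) = 31977*(-200) = -6395400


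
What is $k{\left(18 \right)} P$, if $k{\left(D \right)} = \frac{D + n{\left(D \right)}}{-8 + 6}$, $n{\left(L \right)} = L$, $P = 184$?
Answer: $-3312$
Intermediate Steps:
$k{\left(D \right)} = - D$ ($k{\left(D \right)} = \frac{D + D}{-8 + 6} = \frac{2 D}{-2} = 2 D \left(- \frac{1}{2}\right) = - D$)
$k{\left(18 \right)} P = \left(-1\right) 18 \cdot 184 = \left(-18\right) 184 = -3312$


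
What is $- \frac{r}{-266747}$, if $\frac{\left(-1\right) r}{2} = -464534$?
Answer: $\frac{929068}{266747} \approx 3.483$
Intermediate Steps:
$r = 929068$ ($r = \left(-2\right) \left(-464534\right) = 929068$)
$- \frac{r}{-266747} = - \frac{929068}{-266747} = - \frac{929068 \left(-1\right)}{266747} = \left(-1\right) \left(- \frac{929068}{266747}\right) = \frac{929068}{266747}$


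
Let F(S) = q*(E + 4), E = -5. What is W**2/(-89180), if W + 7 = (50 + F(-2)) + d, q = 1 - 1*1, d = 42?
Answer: -1445/17836 ≈ -0.081016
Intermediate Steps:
q = 0 (q = 1 - 1 = 0)
F(S) = 0 (F(S) = 0*(-5 + 4) = 0*(-1) = 0)
W = 85 (W = -7 + ((50 + 0) + 42) = -7 + (50 + 42) = -7 + 92 = 85)
W**2/(-89180) = 85**2/(-89180) = 7225*(-1/89180) = -1445/17836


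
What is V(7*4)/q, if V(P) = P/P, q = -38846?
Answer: -1/38846 ≈ -2.5743e-5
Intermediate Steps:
V(P) = 1
V(7*4)/q = 1/(-38846) = 1*(-1/38846) = -1/38846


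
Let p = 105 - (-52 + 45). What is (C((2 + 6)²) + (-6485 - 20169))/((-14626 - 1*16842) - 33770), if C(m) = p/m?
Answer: 106609/260952 ≈ 0.40854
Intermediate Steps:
p = 112 (p = 105 - 1*(-7) = 105 + 7 = 112)
C(m) = 112/m
(C((2 + 6)²) + (-6485 - 20169))/((-14626 - 1*16842) - 33770) = (112/((2 + 6)²) + (-6485 - 20169))/((-14626 - 1*16842) - 33770) = (112/(8²) - 26654)/((-14626 - 16842) - 33770) = (112/64 - 26654)/(-31468 - 33770) = (112*(1/64) - 26654)/(-65238) = (7/4 - 26654)*(-1/65238) = -106609/4*(-1/65238) = 106609/260952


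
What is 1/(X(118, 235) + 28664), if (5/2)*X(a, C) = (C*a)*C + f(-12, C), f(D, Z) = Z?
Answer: 1/2635378 ≈ 3.7945e-7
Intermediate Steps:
X(a, C) = 2*C/5 + 2*a*C**2/5 (X(a, C) = 2*((C*a)*C + C)/5 = 2*(a*C**2 + C)/5 = 2*(C + a*C**2)/5 = 2*C/5 + 2*a*C**2/5)
1/(X(118, 235) + 28664) = 1/((2/5)*235*(1 + 235*118) + 28664) = 1/((2/5)*235*(1 + 27730) + 28664) = 1/((2/5)*235*27731 + 28664) = 1/(2606714 + 28664) = 1/2635378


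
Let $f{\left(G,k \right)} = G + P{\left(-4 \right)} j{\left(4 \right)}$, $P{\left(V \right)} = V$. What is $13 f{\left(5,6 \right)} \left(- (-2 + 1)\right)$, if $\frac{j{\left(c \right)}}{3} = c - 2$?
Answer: $-247$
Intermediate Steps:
$j{\left(c \right)} = -6 + 3 c$ ($j{\left(c \right)} = 3 \left(c - 2\right) = 3 \left(-2 + c\right) = -6 + 3 c$)
$f{\left(G,k \right)} = -24 + G$ ($f{\left(G,k \right)} = G - 4 \left(-6 + 3 \cdot 4\right) = G - 4 \left(-6 + 12\right) = G - 24 = -24 + G$)
$13 f{\left(5,6 \right)} \left(- (-2 + 1)\right) = 13 \left(-24 + 5\right) \left(- (-2 + 1)\right) = 13 \left(-19\right) \left(\left(-1\right) \left(-1\right)\right) = \left(-247\right) 1 = -247$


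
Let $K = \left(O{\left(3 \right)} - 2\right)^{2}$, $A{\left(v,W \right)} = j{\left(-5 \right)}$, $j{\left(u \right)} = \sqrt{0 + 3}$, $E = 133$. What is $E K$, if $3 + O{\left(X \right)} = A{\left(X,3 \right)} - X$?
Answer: $8911 - 2128 \sqrt{3} \approx 5225.2$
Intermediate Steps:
$j{\left(u \right)} = \sqrt{3}$
$A{\left(v,W \right)} = \sqrt{3}$
$O{\left(X \right)} = -3 + \sqrt{3} - X$ ($O{\left(X \right)} = -3 - \left(X - \sqrt{3}\right) = -3 + \sqrt{3} - X$)
$K = \left(-8 + \sqrt{3}\right)^{2}$ ($K = \left(\left(-3 + \sqrt{3} - 3\right) - 2\right)^{2} = \left(\left(-6 + \sqrt{3}\right) - 2\right)^{2} = \left(-8 + \sqrt{3}\right)^{2} \approx 39.287$)
$E K = 133 \left(8 - \sqrt{3}\right)^{2}$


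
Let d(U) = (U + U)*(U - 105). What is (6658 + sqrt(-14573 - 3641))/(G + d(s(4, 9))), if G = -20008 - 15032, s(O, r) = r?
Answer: -3329/18384 - I*sqrt(18214)/36768 ≈ -0.18108 - 0.0036706*I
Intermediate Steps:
d(U) = 2*U*(-105 + U) (d(U) = (2*U)*(-105 + U) = 2*U*(-105 + U))
G = -35040
(6658 + sqrt(-14573 - 3641))/(G + d(s(4, 9))) = (6658 + sqrt(-14573 - 3641))/(-35040 + 2*9*(-105 + 9)) = (6658 + sqrt(-18214))/(-35040 + 2*9*(-96)) = (6658 + I*sqrt(18214))/(-35040 - 1728) = (6658 + I*sqrt(18214))/(-36768) = (6658 + I*sqrt(18214))*(-1/36768) = -3329/18384 - I*sqrt(18214)/36768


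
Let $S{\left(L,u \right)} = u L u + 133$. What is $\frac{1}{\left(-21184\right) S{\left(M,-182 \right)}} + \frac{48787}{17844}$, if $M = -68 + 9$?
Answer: $\frac{504913893011677}{184673857929792} \approx 2.7341$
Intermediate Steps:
$M = -59$
$S{\left(L,u \right)} = 133 + L u^{2}$ ($S{\left(L,u \right)} = L u u + 133 = L u^{2} + 133 = 133 + L u^{2}$)
$\frac{1}{\left(-21184\right) S{\left(M,-182 \right)}} + \frac{48787}{17844} = \frac{1}{\left(-21184\right) \left(133 - 59 \left(-182\right)^{2}\right)} + \frac{48787}{17844} = - \frac{1}{21184 \left(133 - 1954316\right)} + 48787 \cdot \frac{1}{17844} = - \frac{1}{21184 \left(133 - 1954316\right)} + \frac{48787}{17844} = - \frac{1}{21184 \left(-1954183\right)} + \frac{48787}{17844} = \left(- \frac{1}{21184}\right) \left(- \frac{1}{1954183}\right) + \frac{48787}{17844} = \frac{1}{41397412672} + \frac{48787}{17844} = \frac{504913893011677}{184673857929792}$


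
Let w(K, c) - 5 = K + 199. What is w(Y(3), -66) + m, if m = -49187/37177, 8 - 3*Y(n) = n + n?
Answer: 22679117/111531 ≈ 203.34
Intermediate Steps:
Y(n) = 8/3 - 2*n/3 (Y(n) = 8/3 - (n + n)/3 = 8/3 - 2*n/3)
w(K, c) = 204 + K (w(K, c) = 5 + (K + 199) = 5 + (199 + K) = 204 + K)
m = -49187/37177 (m = -49187*1/37177 = -49187/37177 ≈ -1.3230)
w(Y(3), -66) + m = (204 + (8/3 - ⅔*3)) - 49187/37177 = (204 + (8/3 - 2)) - 49187/37177 = (204 + ⅔) - 49187/37177 = 614/3 - 49187/37177 = 22679117/111531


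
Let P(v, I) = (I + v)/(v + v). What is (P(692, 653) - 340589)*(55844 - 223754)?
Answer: 39574189981605/692 ≈ 5.7188e+10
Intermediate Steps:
P(v, I) = (I + v)/(2*v) (P(v, I) = (I + v)/((2*v)) = (I + v)*(1/(2*v)) = (I + v)/(2*v))
(P(692, 653) - 340589)*(55844 - 223754) = ((½)*(653 + 692)/692 - 340589)*(55844 - 223754) = ((½)*(1/692)*1345 - 340589)*(-167910) = (1345/1384 - 340589)*(-167910) = -471373831/1384*(-167910) = 39574189981605/692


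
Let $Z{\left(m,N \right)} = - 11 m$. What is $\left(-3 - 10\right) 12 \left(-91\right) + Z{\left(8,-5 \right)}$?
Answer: $14108$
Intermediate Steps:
$\left(-3 - 10\right) 12 \left(-91\right) + Z{\left(8,-5 \right)} = \left(-3 - 10\right) 12 \left(-91\right) - 88 = \left(-13\right) 12 \left(-91\right) - 88 = \left(-156\right) \left(-91\right) - 88 = 14196 - 88 = 14108$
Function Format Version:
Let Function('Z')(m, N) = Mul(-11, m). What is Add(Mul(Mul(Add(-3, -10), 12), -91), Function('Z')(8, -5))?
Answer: 14108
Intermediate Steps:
Add(Mul(Mul(Add(-3, -10), 12), -91), Function('Z')(8, -5)) = Add(Mul(Mul(Add(-3, -10), 12), -91), Mul(-11, 8)) = Add(Mul(Mul(-13, 12), -91), -88) = Add(Mul(-156, -91), -88) = Add(14196, -88) = 14108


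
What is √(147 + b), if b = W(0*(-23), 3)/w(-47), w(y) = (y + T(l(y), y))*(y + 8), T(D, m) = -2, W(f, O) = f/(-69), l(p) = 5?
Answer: 7*√3 ≈ 12.124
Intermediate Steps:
W(f, O) = -f/69 (W(f, O) = f*(-1/69) = -f/69)
w(y) = (-2 + y)*(8 + y) (w(y) = (y - 2)*(y + 8) = (-2 + y)*(8 + y))
b = 0 (b = (-0*(-23))/(-16 + (-47)² + 6*(-47)) = (-1/69*0)/(-16 + 2209 - 282) = 0/1911 = 0*(1/1911) = 0)
√(147 + b) = √(147 + 0) = √147 = 7*√3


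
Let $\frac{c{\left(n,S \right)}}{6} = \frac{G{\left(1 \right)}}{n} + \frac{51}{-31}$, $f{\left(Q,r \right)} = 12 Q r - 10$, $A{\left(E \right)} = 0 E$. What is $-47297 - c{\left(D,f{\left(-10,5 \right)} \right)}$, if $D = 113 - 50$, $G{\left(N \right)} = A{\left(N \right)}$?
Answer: $- \frac{1465901}{31} \approx -47287.0$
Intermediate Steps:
$A{\left(E \right)} = 0$
$G{\left(N \right)} = 0$
$f{\left(Q,r \right)} = -10 + 12 Q r$ ($f{\left(Q,r \right)} = 12 Q r - 10 = -10 + 12 Q r$)
$D = 63$ ($D = 113 - 50 = 63$)
$c{\left(n,S \right)} = - \frac{306}{31}$ ($c{\left(n,S \right)} = 6 \left(\frac{0}{n} + \frac{51}{-31}\right) = 6 \left(0 + 51 \left(- \frac{1}{31}\right)\right) = 6 \left(0 - \frac{51}{31}\right) = 6 \left(- \frac{51}{31}\right) = - \frac{306}{31}$)
$-47297 - c{\left(D,f{\left(-10,5 \right)} \right)} = -47297 - - \frac{306}{31} = -47297 + \frac{306}{31} = - \frac{1465901}{31}$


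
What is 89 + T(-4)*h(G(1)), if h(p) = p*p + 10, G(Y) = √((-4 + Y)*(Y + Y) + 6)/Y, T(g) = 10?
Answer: 189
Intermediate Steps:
G(Y) = √(6 + 2*Y*(-4 + Y))/Y (G(Y) = √((-4 + Y)*(2*Y) + 6)/Y = √(2*Y*(-4 + Y) + 6)/Y = √(6 + 2*Y*(-4 + Y))/Y)
h(p) = 10 + p² (h(p) = p² + 10 = 10 + p²)
89 + T(-4)*h(G(1)) = 89 + 10*(10 + (√(6 - 8*1 + 2*1²)/1)²) = 89 + 10*(10 + (1*√(6 - 8 + 2*1))²) = 89 + 10*(10 + (1*√(6 - 8 + 2))²) = 89 + 10*(10 + (1*√0)²) = 89 + 10*(10 + (1*0)²) = 89 + 10*(10 + 0²) = 89 + 10*(10 + 0) = 89 + 10*10 = 89 + 100 = 189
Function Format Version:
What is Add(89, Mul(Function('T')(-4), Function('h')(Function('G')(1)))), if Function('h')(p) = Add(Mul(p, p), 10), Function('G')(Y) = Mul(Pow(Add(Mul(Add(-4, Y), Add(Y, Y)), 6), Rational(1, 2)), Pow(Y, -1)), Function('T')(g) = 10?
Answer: 189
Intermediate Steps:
Function('G')(Y) = Mul(Pow(Y, -1), Pow(Add(6, Mul(2, Y, Add(-4, Y))), Rational(1, 2))) (Function('G')(Y) = Mul(Pow(Add(Mul(Add(-4, Y), Mul(2, Y)), 6), Rational(1, 2)), Pow(Y, -1)) = Mul(Pow(Add(Mul(2, Y, Add(-4, Y)), 6), Rational(1, 2)), Pow(Y, -1)) = Mul(Pow(Add(6, Mul(2, Y, Add(-4, Y))), Rational(1, 2)), Pow(Y, -1)) = Mul(Pow(Y, -1), Pow(Add(6, Mul(2, Y, Add(-4, Y))), Rational(1, 2))))
Function('h')(p) = Add(10, Pow(p, 2)) (Function('h')(p) = Add(Pow(p, 2), 10) = Add(10, Pow(p, 2)))
Add(89, Mul(Function('T')(-4), Function('h')(Function('G')(1)))) = Add(89, Mul(10, Add(10, Pow(Mul(Pow(1, -1), Pow(Add(6, Mul(-8, 1), Mul(2, Pow(1, 2))), Rational(1, 2))), 2)))) = Add(89, Mul(10, Add(10, Pow(Mul(1, Pow(Add(6, -8, Mul(2, 1)), Rational(1, 2))), 2)))) = Add(89, Mul(10, Add(10, Pow(Mul(1, Pow(Add(6, -8, 2), Rational(1, 2))), 2)))) = Add(89, Mul(10, Add(10, Pow(Mul(1, Pow(0, Rational(1, 2))), 2)))) = Add(89, Mul(10, Add(10, Pow(Mul(1, 0), 2)))) = Add(89, Mul(10, Add(10, Pow(0, 2)))) = Add(89, Mul(10, Add(10, 0))) = Add(89, Mul(10, 10)) = Add(89, 100) = 189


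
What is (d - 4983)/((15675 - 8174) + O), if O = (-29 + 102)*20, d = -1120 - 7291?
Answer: -13394/8961 ≈ -1.4947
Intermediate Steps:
d = -8411
O = 1460 (O = 73*20 = 1460)
(d - 4983)/((15675 - 8174) + O) = (-8411 - 4983)/((15675 - 8174) + 1460) = -13394/(7501 + 1460) = -13394/8961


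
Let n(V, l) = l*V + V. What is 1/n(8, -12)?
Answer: -1/88 ≈ -0.011364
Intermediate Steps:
n(V, l) = V + V*l (n(V, l) = V*l + V = V + V*l)
1/n(8, -12) = 1/(8*(1 - 12)) = 1/(8*(-11)) = 1/(-88) = -1/88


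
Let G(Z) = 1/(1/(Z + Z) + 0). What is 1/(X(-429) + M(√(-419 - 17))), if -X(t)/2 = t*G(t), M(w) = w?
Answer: -184041/135484358833 - I*√109/270968717666 ≈ -1.3584e-6 - 3.853e-11*I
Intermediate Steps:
G(Z) = 2*Z (G(Z) = 1/(1/(2*Z) + 0) = 1/(1/(2*Z)) = 2*Z)
X(t) = -4*t² (X(t) = -2*t*2*t = -4*t²)
1/(X(-429) + M(√(-419 - 17))) = 1/(-4*(-429)² + √(-419 - 17)) = 1/(-4*184041 + √(-436)) = 1/(-736164 + 2*I*√109)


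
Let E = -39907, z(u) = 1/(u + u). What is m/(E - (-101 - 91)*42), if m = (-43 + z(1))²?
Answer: -7225/127372 ≈ -0.056724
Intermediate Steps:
z(u) = 1/(2*u)
m = 7225/4 (m = (-43 + (½)/1)² = (-43 + (½)*1)² = (-43 + ½)² = (-85/2)² = 7225/4 ≈ 1806.3)
m/(E - (-101 - 91)*42) = 7225/(4*(-39907 - (-101 - 91)*42)) = 7225/(4*(-39907 - (-192)*42)) = 7225/(4*(-39907 - 1*(-8064))) = 7225/(4*(-39907 + 8064)) = (7225/4)/(-31843) = (7225/4)*(-1/31843) = -7225/127372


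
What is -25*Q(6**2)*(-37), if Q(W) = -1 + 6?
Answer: 4625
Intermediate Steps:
Q(W) = 5
-25*Q(6**2)*(-37) = -25*5*(-37) = -125*(-37) = 4625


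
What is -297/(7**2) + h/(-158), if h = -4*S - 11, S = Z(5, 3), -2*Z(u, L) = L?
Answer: -46681/7742 ≈ -6.0296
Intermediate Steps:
Z(u, L) = -L/2
S = -3/2 (S = -1/2*3 = -3/2 ≈ -1.5000)
h = -5 (h = -4*(-3/2) - 11 = 6 - 11 = -5)
-297/(7**2) + h/(-158) = -297/(7**2) - 5/(-158) = -297/49 - 5*(-1/158) = -297*1/49 + 5/158 = -297/49 + 5/158 = -46681/7742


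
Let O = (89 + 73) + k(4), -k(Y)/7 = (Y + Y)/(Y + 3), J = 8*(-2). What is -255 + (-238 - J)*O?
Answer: -34443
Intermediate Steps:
J = -16
k(Y) = -14*Y/(3 + Y) (k(Y) = -7*(Y + Y)/(Y + 3) = -7*2*Y/(3 + Y) = -14*Y/(3 + Y))
O = 154 (O = (89 + 73) - 14*4/(3 + 4) = 162 - 14*4/7 = 162 - 14*4*⅐ = 162 - 8 = 154)
-255 + (-238 - J)*O = -255 + (-238 - 1*(-16))*154 = -255 + (-238 + 16)*154 = -255 - 222*154 = -255 - 34188 = -34443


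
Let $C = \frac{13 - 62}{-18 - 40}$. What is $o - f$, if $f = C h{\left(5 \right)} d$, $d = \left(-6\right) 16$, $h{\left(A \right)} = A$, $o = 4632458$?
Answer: $\frac{134353042}{29} \approx 4.6329 \cdot 10^{6}$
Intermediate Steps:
$C = \frac{49}{58}$ ($C = - \frac{49}{-58} = \left(-49\right) \left(- \frac{1}{58}\right) = \frac{49}{58} \approx 0.84483$)
$d = -96$
$f = - \frac{11760}{29}$ ($f = \frac{49}{58} \cdot 5 \left(-96\right) = \frac{245}{58} \left(-96\right) = - \frac{11760}{29} \approx -405.52$)
$o - f = 4632458 - - \frac{11760}{29} = 4632458 + \frac{11760}{29} = \frac{134353042}{29}$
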